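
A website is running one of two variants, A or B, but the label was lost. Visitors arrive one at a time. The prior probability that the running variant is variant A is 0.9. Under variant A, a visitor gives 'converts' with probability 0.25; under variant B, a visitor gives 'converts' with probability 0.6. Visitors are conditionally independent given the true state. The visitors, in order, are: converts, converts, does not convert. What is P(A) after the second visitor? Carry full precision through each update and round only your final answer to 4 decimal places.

0.6098

Apply Bayes' rule sequentially, carrying P(A) forward.
After 'converts': P(A) = 0.25·0.9000 / (0.25·0.9000 + 0.6·0.1000) ≈ 0.7895
After 'converts': P(A) = 0.25·0.7895 / (0.25·0.7895 + 0.6·0.2105) ≈ 0.6098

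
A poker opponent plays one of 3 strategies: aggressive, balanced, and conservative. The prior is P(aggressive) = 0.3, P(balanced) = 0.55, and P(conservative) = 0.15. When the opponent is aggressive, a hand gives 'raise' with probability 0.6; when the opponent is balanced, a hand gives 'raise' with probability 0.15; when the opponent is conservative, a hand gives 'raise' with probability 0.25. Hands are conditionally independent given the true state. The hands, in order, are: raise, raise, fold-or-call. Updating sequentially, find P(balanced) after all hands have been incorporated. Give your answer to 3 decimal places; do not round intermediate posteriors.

After 'raise': normaliser = 0.6·0.3000 + 0.15·0.5500 + 0.25·0.1500; P(aggressive) ≈ 0.6000, P(balanced) ≈ 0.2750, P(conservative) ≈ 0.1250
After 'raise': normaliser = 0.6·0.6000 + 0.15·0.2750 + 0.25·0.1250; P(aggressive) ≈ 0.8324, P(balanced) ≈ 0.0954, P(conservative) ≈ 0.0723
After 'fold-or-call': normaliser = 0.4·0.8324 + 0.85·0.0954 + 0.75·0.0723; P(aggressive) ≈ 0.7111, P(balanced) ≈ 0.1731, P(conservative) ≈ 0.1157

0.173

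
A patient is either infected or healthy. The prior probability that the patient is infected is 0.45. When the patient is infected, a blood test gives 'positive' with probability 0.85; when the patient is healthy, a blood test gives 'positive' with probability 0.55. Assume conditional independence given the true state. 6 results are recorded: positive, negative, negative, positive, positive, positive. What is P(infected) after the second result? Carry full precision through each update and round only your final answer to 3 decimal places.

0.297

Apply Bayes' rule sequentially, carrying P(infected) forward.
After 'positive': P(infected) = 0.85·0.4500 / (0.85·0.4500 + 0.55·0.5500) ≈ 0.5584
After 'negative': P(infected) = 0.15·0.5584 / (0.15·0.5584 + 0.45·0.4416) ≈ 0.2965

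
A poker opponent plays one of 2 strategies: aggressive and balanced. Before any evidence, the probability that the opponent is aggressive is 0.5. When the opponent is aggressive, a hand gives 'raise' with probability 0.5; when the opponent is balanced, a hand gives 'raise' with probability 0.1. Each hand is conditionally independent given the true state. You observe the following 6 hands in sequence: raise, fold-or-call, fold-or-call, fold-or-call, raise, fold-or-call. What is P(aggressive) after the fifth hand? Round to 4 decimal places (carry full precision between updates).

After 'raise': P(aggressive) = 0.5·0.5000 / (0.5·0.5000 + 0.1·0.5000) ≈ 0.8333
After 'fold-or-call': P(aggressive) = 0.5·0.8333 / (0.5·0.8333 + 0.9·0.1667) ≈ 0.7353
After 'fold-or-call': P(aggressive) = 0.5·0.7353 / (0.5·0.7353 + 0.9·0.2647) ≈ 0.6068
After 'fold-or-call': P(aggressive) = 0.5·0.6068 / (0.5·0.6068 + 0.9·0.3932) ≈ 0.4616
After 'raise': P(aggressive) = 0.5·0.4616 / (0.5·0.4616 + 0.1·0.5384) ≈ 0.8108

0.8108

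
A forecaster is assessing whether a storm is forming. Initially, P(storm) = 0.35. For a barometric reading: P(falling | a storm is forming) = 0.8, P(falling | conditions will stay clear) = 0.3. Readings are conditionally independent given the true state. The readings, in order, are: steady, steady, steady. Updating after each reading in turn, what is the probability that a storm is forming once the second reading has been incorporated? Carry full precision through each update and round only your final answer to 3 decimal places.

0.042

After 'steady': P(storm) = 0.2·0.3500 / (0.2·0.3500 + 0.7·0.6500) ≈ 0.1333
After 'steady': P(storm) = 0.2·0.1333 / (0.2·0.1333 + 0.7·0.8667) ≈ 0.0421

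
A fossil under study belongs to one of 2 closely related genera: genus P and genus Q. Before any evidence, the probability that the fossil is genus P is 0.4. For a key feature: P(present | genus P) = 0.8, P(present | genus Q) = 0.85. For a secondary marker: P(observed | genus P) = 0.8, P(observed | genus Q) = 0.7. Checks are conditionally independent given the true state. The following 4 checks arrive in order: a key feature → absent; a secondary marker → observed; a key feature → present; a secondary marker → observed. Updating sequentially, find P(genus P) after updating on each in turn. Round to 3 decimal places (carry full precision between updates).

After a key feature='absent': P(genus P) = 0.2·0.4000 / (0.2·0.4000 + 0.15·0.6000) ≈ 0.4706
After a secondary marker='observed': P(genus P) = 0.8·0.4706 / (0.8·0.4706 + 0.7·0.5294) ≈ 0.5039
After a key feature='present': P(genus P) = 0.8·0.5039 / (0.8·0.5039 + 0.85·0.4961) ≈ 0.4888
After a secondary marker='observed': P(genus P) = 0.8·0.4888 / (0.8·0.4888 + 0.7·0.5112) ≈ 0.5221

0.522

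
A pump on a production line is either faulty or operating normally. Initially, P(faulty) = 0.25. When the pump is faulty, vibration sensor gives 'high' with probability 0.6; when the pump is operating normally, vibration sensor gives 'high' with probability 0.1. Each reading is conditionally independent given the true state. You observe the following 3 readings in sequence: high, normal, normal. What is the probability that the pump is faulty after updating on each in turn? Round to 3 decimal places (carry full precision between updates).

0.283

After 'high': P(faulty) = 0.6·0.2500 / (0.6·0.2500 + 0.1·0.7500) ≈ 0.6667
After 'normal': P(faulty) = 0.4·0.6667 / (0.4·0.6667 + 0.9·0.3333) ≈ 0.4706
After 'normal': P(faulty) = 0.4·0.4706 / (0.4·0.4706 + 0.9·0.5294) ≈ 0.2832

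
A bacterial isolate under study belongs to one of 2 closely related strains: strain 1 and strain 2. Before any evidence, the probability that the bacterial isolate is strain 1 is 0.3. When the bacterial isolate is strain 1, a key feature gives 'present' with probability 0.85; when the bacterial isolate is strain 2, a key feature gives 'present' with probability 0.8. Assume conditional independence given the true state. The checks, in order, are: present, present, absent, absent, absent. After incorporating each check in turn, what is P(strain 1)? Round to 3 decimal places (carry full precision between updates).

0.170

After 'present': P(strain 1) = 0.85·0.3000 / (0.85·0.3000 + 0.8·0.7000) ≈ 0.3129
After 'present': P(strain 1) = 0.85·0.3129 / (0.85·0.3129 + 0.8·0.6871) ≈ 0.3261
After 'absent': P(strain 1) = 0.15·0.3261 / (0.15·0.3261 + 0.2·0.6739) ≈ 0.2663
After 'absent': P(strain 1) = 0.15·0.2663 / (0.15·0.2663 + 0.2·0.7337) ≈ 0.2139
After 'absent': P(strain 1) = 0.15·0.2139 / (0.15·0.2139 + 0.2·0.7861) ≈ 0.1695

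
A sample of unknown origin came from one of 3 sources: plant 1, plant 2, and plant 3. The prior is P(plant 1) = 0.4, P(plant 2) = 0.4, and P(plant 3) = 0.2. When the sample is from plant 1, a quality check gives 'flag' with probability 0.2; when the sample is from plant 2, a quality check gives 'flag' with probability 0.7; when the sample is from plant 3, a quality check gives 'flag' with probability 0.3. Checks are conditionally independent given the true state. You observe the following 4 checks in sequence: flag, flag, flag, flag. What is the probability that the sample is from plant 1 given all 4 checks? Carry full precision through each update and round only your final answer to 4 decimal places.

0.0065

After 'flag': normaliser = 0.2·0.4000 + 0.7·0.4000 + 0.3·0.2000; P(plant 1) ≈ 0.1905, P(plant 2) ≈ 0.6667, P(plant 3) ≈ 0.1429
After 'flag': normaliser = 0.2·0.1905 + 0.7·0.6667 + 0.3·0.1429; P(plant 1) ≈ 0.0696, P(plant 2) ≈ 0.8522, P(plant 3) ≈ 0.0783
After 'flag': normaliser = 0.2·0.0696 + 0.7·0.8522 + 0.3·0.0783; P(plant 1) ≈ 0.0219, P(plant 2) ≈ 0.9410, P(plant 3) ≈ 0.0370
After 'flag': normaliser = 0.2·0.0219 + 0.7·0.9410 + 0.3·0.0370; P(plant 1) ≈ 0.0065, P(plant 2) ≈ 0.9770, P(plant 3) ≈ 0.0165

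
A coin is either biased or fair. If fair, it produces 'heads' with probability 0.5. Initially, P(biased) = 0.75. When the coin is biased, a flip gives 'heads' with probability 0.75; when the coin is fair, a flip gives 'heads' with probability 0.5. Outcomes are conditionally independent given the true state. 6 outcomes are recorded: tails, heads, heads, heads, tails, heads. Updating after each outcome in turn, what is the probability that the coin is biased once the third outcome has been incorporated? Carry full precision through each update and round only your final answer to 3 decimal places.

0.771

After 'tails': P(biased) = 0.25·0.7500 / (0.25·0.7500 + 0.5·0.2500) ≈ 0.6000
After 'heads': P(biased) = 0.75·0.6000 / (0.75·0.6000 + 0.5·0.4000) ≈ 0.6923
After 'heads': P(biased) = 0.75·0.6923 / (0.75·0.6923 + 0.5·0.3077) ≈ 0.7714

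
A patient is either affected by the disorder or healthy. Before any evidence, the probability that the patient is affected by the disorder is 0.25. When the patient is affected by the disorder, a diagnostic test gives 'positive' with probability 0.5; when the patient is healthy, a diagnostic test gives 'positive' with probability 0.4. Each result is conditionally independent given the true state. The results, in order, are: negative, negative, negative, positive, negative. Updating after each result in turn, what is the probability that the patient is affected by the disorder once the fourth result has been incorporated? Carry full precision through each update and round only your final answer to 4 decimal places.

After 'negative': P(affected) = 0.5·0.2500 / (0.5·0.2500 + 0.6·0.7500) ≈ 0.2174
After 'negative': P(affected) = 0.5·0.2174 / (0.5·0.2174 + 0.6·0.7826) ≈ 0.1880
After 'negative': P(affected) = 0.5·0.1880 / (0.5·0.1880 + 0.6·0.8120) ≈ 0.1617
After 'positive': P(affected) = 0.5·0.1617 / (0.5·0.1617 + 0.4·0.8383) ≈ 0.1943

0.1943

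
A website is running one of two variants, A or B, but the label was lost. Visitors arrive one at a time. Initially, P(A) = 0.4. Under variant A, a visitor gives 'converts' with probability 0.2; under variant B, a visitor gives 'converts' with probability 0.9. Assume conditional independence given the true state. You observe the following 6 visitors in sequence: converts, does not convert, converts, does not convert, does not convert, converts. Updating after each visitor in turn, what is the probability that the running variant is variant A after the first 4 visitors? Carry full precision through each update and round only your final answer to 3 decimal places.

0.678

Apply Bayes' rule sequentially, carrying P(A) forward.
After 'converts': P(A) = 0.2·0.4000 / (0.2·0.4000 + 0.9·0.6000) ≈ 0.1290
After 'does not convert': P(A) = 0.8·0.1290 / (0.8·0.1290 + 0.1·0.8710) ≈ 0.5424
After 'converts': P(A) = 0.2·0.5424 / (0.2·0.5424 + 0.9·0.4576) ≈ 0.2085
After 'does not convert': P(A) = 0.8·0.2085 / (0.8·0.2085 + 0.1·0.7915) ≈ 0.6781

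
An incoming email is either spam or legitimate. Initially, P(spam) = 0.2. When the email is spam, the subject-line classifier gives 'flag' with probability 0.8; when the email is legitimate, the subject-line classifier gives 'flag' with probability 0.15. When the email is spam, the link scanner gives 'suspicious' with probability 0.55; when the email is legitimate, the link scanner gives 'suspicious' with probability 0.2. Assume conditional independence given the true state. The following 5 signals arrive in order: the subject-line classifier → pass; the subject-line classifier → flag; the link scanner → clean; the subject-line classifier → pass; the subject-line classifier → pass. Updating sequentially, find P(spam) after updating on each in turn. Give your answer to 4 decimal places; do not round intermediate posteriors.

0.0097

After the subject-line classifier='pass': P(spam) = 0.2·0.2000 / (0.2·0.2000 + 0.85·0.8000) ≈ 0.0556
After the subject-line classifier='flag': P(spam) = 0.8·0.0556 / (0.8·0.0556 + 0.15·0.9444) ≈ 0.2388
After the link scanner='clean': P(spam) = 0.45·0.2388 / (0.45·0.2388 + 0.8·0.7612) ≈ 0.1500
After the subject-line classifier='pass': P(spam) = 0.2·0.1500 / (0.2·0.1500 + 0.85·0.8500) ≈ 0.0399
After the subject-line classifier='pass': P(spam) = 0.2·0.0399 / (0.2·0.0399 + 0.85·0.9601) ≈ 0.0097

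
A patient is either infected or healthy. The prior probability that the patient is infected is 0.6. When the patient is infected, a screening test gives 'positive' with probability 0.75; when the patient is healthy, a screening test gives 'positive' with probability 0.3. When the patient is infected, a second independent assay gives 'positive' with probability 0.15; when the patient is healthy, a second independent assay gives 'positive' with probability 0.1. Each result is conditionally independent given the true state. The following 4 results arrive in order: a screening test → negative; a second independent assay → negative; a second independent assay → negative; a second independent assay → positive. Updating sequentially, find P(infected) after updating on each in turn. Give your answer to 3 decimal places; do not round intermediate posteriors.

0.418

After a screening test='negative': P(infected) = 0.25·0.6000 / (0.25·0.6000 + 0.7·0.4000) ≈ 0.3488
After a second independent assay='negative': P(infected) = 0.85·0.3488 / (0.85·0.3488 + 0.9·0.6512) ≈ 0.3360
After a second independent assay='negative': P(infected) = 0.85·0.3360 / (0.85·0.3360 + 0.9·0.6640) ≈ 0.3233
After a second independent assay='positive': P(infected) = 0.15·0.3233 / (0.15·0.3233 + 0.1·0.6767) ≈ 0.4175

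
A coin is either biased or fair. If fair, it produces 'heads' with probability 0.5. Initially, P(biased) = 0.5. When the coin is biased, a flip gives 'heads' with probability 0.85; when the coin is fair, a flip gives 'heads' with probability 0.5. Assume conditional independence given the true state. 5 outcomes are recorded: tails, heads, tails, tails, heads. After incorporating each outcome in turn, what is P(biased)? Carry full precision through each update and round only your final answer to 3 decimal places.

After 'tails': P(biased) = 0.15·0.5000 / (0.15·0.5000 + 0.5·0.5000) ≈ 0.2308
After 'heads': P(biased) = 0.85·0.2308 / (0.85·0.2308 + 0.5·0.7692) ≈ 0.3377
After 'tails': P(biased) = 0.15·0.3377 / (0.15·0.3377 + 0.5·0.6623) ≈ 0.1327
After 'tails': P(biased) = 0.15·0.1327 / (0.15·0.1327 + 0.5·0.8673) ≈ 0.0439
After 'heads': P(biased) = 0.85·0.0439 / (0.85·0.0439 + 0.5·0.9561) ≈ 0.0724

0.072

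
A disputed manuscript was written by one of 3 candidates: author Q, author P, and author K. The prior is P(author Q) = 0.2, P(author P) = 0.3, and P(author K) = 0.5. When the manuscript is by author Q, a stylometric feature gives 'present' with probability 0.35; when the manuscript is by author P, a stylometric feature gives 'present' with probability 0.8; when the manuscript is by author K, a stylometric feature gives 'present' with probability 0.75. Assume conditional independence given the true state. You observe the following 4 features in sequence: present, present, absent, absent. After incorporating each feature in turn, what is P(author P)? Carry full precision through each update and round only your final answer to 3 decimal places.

0.216

After 'present': normaliser = 0.35·0.2000 + 0.8·0.3000 + 0.75·0.5000; P(author Q) ≈ 0.1022, P(author P) ≈ 0.3504, P(author K) ≈ 0.5474
After 'present': normaliser = 0.35·0.1022 + 0.8·0.3504 + 0.75·0.5474; P(author Q) ≈ 0.0492, P(author P) ≈ 0.3857, P(author K) ≈ 0.5650
After 'absent': normaliser = 0.65·0.0492 + 0.2·0.3857 + 0.25·0.5650; P(author Q) ≈ 0.1278, P(author P) ≈ 0.3081, P(author K) ≈ 0.5641
After 'absent': normaliser = 0.65·0.1278 + 0.2·0.3081 + 0.25·0.5641; P(author Q) ≈ 0.2907, P(author P) ≈ 0.2157, P(author K) ≈ 0.4936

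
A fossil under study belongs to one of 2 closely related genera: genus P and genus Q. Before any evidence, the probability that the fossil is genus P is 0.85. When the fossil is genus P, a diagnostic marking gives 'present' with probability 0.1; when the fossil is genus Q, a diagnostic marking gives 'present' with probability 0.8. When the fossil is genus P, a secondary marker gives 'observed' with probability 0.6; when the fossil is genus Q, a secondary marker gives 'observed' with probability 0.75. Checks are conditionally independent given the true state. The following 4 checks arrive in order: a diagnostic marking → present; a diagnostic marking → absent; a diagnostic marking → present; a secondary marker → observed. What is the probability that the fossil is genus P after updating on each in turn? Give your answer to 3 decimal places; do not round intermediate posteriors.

0.242

After a diagnostic marking='present': P(genus P) = 0.1·0.8500 / (0.1·0.8500 + 0.8·0.1500) ≈ 0.4146
After a diagnostic marking='absent': P(genus P) = 0.9·0.4146 / (0.9·0.4146 + 0.2·0.5854) ≈ 0.7612
After a diagnostic marking='present': P(genus P) = 0.1·0.7612 / (0.1·0.7612 + 0.8·0.2388) ≈ 0.2849
After a secondary marker='observed': P(genus P) = 0.6·0.2849 / (0.6·0.2849 + 0.75·0.7151) ≈ 0.2417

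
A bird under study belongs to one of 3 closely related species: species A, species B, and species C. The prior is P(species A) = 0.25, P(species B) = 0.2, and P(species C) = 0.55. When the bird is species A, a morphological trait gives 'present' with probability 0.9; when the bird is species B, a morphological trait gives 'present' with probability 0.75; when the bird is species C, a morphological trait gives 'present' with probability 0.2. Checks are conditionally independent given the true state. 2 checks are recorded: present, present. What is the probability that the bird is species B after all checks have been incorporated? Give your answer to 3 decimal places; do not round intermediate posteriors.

After 'present': normaliser = 0.9·0.2500 + 0.75·0.2000 + 0.2·0.5500; P(species A) ≈ 0.4639, P(species B) ≈ 0.3093, P(species C) ≈ 0.2268
After 'present': normaliser = 0.9·0.4639 + 0.75·0.3093 + 0.2·0.2268; P(species A) ≈ 0.6009, P(species B) ≈ 0.3338, P(species C) ≈ 0.0653

0.334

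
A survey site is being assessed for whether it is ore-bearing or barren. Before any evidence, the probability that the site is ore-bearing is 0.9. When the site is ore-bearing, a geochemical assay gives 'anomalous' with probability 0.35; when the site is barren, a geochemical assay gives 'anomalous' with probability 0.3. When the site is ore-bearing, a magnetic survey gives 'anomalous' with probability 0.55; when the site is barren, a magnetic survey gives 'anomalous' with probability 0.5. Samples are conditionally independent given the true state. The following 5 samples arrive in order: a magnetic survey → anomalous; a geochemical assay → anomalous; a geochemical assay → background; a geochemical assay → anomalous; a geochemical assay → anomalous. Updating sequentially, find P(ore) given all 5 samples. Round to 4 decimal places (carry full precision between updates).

0.9359

After a magnetic survey='anomalous': P(ore) = 0.55·0.9000 / (0.55·0.9000 + 0.5·0.1000) ≈ 0.9083
After a geochemical assay='anomalous': P(ore) = 0.35·0.9083 / (0.35·0.9083 + 0.3·0.0917) ≈ 0.9203
After a geochemical assay='background': P(ore) = 0.65·0.9203 / (0.65·0.9203 + 0.7·0.0797) ≈ 0.9147
After a geochemical assay='anomalous': P(ore) = 0.35·0.9147 / (0.35·0.9147 + 0.3·0.0853) ≈ 0.9260
After a geochemical assay='anomalous': P(ore) = 0.35·0.9260 / (0.35·0.9260 + 0.3·0.0740) ≈ 0.9359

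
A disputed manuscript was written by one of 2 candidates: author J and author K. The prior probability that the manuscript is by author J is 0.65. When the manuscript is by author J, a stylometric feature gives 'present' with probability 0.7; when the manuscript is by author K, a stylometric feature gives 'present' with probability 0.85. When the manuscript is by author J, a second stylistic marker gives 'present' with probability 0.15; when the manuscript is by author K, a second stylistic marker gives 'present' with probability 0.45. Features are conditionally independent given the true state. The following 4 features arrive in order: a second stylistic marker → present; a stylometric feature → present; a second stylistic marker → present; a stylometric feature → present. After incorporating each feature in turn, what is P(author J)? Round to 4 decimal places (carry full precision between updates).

Apply Bayes' rule sequentially, carrying P(author J) forward.
After a second stylistic marker='present': P(author J) = 0.15·0.6500 / (0.15·0.6500 + 0.45·0.3500) ≈ 0.3824
After a stylometric feature='present': P(author J) = 0.7·0.3824 / (0.7·0.3824 + 0.85·0.6176) ≈ 0.3377
After a second stylistic marker='present': P(author J) = 0.15·0.3377 / (0.15·0.3377 + 0.45·0.6623) ≈ 0.1453
After a stylometric feature='present': P(author J) = 0.7·0.1453 / (0.7·0.1453 + 0.85·0.8547) ≈ 0.1228

0.1228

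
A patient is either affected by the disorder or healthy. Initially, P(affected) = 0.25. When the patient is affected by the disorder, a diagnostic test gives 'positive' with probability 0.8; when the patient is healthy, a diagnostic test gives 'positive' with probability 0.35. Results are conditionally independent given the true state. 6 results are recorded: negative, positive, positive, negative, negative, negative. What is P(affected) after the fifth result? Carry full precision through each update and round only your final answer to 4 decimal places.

0.0483

After 'negative': P(affected) = 0.2·0.2500 / (0.2·0.2500 + 0.65·0.7500) ≈ 0.0930
After 'positive': P(affected) = 0.8·0.0930 / (0.8·0.0930 + 0.35·0.9070) ≈ 0.1899
After 'positive': P(affected) = 0.8·0.1899 / (0.8·0.1899 + 0.35·0.8101) ≈ 0.3489
After 'negative': P(affected) = 0.2·0.3489 / (0.2·0.3489 + 0.65·0.6511) ≈ 0.1415
After 'negative': P(affected) = 0.2·0.1415 / (0.2·0.1415 + 0.65·0.8585) ≈ 0.0483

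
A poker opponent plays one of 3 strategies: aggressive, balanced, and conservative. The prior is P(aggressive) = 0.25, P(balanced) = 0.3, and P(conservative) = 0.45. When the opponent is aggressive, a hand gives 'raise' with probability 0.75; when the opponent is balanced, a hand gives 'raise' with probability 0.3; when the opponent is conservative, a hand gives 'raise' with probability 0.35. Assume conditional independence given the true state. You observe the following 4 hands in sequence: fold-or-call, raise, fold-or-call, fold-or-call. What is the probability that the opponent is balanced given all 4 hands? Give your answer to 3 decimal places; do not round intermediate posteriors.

After 'fold-or-call': normaliser = 0.25·0.2500 + 0.7·0.3000 + 0.65·0.4500; P(aggressive) ≈ 0.1106, P(balanced) ≈ 0.3717, P(conservative) ≈ 0.5177
After 'raise': normaliser = 0.75·0.1106 + 0.3·0.3717 + 0.35·0.5177; P(aggressive) ≈ 0.2208, P(balanced) ≈ 0.2968, P(conservative) ≈ 0.4823
After 'fold-or-call': normaliser = 0.25·0.2208 + 0.7·0.2968 + 0.65·0.4823; P(aggressive) ≈ 0.0958, P(balanced) ≈ 0.3604, P(conservative) ≈ 0.5438
After 'fold-or-call': normaliser = 0.25·0.0958 + 0.7·0.3604 + 0.65·0.5438; P(aggressive) ≈ 0.0380, P(balanced) ≈ 0.4006, P(conservative) ≈ 0.5613

0.401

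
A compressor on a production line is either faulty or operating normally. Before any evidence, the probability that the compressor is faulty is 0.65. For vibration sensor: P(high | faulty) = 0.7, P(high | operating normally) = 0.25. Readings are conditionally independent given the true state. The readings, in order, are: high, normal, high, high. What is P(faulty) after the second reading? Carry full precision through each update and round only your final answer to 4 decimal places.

0.6753

Each posterior becomes the prior for the next update.
After 'high': P(faulty) = 0.7·0.6500 / (0.7·0.6500 + 0.25·0.3500) ≈ 0.8387
After 'normal': P(faulty) = 0.3·0.8387 / (0.3·0.8387 + 0.75·0.1613) ≈ 0.6753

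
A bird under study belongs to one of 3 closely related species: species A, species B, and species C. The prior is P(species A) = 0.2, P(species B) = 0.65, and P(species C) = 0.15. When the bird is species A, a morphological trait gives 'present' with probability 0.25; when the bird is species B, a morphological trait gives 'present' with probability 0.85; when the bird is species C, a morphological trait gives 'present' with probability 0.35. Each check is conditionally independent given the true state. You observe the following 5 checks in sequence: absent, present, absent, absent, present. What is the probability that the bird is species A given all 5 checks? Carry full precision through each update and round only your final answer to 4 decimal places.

Apply Bayes' rule sequentially, carrying P(species A) forward.
After 'absent': normaliser = 0.75·0.2000 + 0.15·0.6500 + 0.65·0.1500; P(species A) ≈ 0.4348, P(species B) ≈ 0.2826, P(species C) ≈ 0.2826
After 'present': normaliser = 0.25·0.4348 + 0.85·0.2826 + 0.35·0.2826; P(species A) ≈ 0.2427, P(species B) ≈ 0.5364, P(species C) ≈ 0.2209
After 'absent': normaliser = 0.75·0.2427 + 0.15·0.5364 + 0.65·0.2209; P(species A) ≈ 0.4483, P(species B) ≈ 0.1981, P(species C) ≈ 0.3536
After 'absent': normaliser = 0.75·0.4483 + 0.15·0.1981 + 0.65·0.3536; P(species A) ≈ 0.5644, P(species B) ≈ 0.0499, P(species C) ≈ 0.3857
After 'present': normaliser = 0.25·0.5644 + 0.85·0.0499 + 0.35·0.3857; P(species A) ≈ 0.4430, P(species B) ≈ 0.1331, P(species C) ≈ 0.4239

0.4430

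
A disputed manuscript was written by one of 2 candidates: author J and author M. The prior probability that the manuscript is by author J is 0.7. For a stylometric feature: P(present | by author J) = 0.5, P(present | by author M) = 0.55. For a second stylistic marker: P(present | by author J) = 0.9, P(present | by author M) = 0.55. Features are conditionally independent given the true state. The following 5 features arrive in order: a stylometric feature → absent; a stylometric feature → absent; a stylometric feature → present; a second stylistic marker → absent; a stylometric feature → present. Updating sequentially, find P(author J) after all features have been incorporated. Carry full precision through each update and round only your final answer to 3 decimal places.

Apply Bayes' rule sequentially, carrying P(author J) forward.
After a stylometric feature='absent': P(author J) = 0.5·0.7000 / (0.5·0.7000 + 0.45·0.3000) ≈ 0.7216
After a stylometric feature='absent': P(author J) = 0.5·0.7216 / (0.5·0.7216 + 0.45·0.2784) ≈ 0.7423
After a stylometric feature='present': P(author J) = 0.5·0.7423 / (0.5·0.7423 + 0.55·0.2577) ≈ 0.7237
After a second stylistic marker='absent': P(author J) = 0.1·0.7237 / (0.1·0.7237 + 0.45·0.2763) ≈ 0.3679
After a stylometric feature='present': P(author J) = 0.5·0.3679 / (0.5·0.3679 + 0.55·0.6321) ≈ 0.3460

0.346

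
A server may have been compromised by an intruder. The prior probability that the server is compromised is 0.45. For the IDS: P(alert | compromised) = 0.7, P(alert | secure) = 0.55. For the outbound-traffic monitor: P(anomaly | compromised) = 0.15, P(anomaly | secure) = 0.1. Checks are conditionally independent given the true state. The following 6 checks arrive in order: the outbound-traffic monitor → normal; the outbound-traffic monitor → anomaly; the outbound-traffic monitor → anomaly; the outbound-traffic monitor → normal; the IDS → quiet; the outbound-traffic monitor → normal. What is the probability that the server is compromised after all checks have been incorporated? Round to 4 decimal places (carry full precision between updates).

0.5083

Each posterior becomes the prior for the next update.
After the outbound-traffic monitor='normal': P(compromised) = 0.85·0.4500 / (0.85·0.4500 + 0.9·0.5500) ≈ 0.4359
After the outbound-traffic monitor='anomaly': P(compromised) = 0.15·0.4359 / (0.15·0.4359 + 0.1·0.5641) ≈ 0.5368
After the outbound-traffic monitor='anomaly': P(compromised) = 0.15·0.5368 / (0.15·0.5368 + 0.1·0.4632) ≈ 0.6349
After the outbound-traffic monitor='normal': P(compromised) = 0.85·0.6349 / (0.85·0.6349 + 0.9·0.3651) ≈ 0.6215
After the IDS='quiet': P(compromised) = 0.3·0.6215 / (0.3·0.6215 + 0.45·0.3785) ≈ 0.5226
After the outbound-traffic monitor='normal': P(compromised) = 0.85·0.5226 / (0.85·0.5226 + 0.9·0.4774) ≈ 0.5083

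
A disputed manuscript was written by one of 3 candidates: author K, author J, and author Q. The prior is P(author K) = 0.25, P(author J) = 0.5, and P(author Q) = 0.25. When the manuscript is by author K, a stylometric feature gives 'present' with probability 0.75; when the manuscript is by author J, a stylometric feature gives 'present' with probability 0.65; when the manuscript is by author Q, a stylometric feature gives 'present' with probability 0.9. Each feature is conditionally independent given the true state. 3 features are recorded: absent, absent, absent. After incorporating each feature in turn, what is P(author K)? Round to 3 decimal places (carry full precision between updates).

0.153

After 'absent': normaliser = 0.25·0.2500 + 0.35·0.5000 + 0.1·0.2500; P(author K) ≈ 0.2381, P(author J) ≈ 0.6667, P(author Q) ≈ 0.0952
After 'absent': normaliser = 0.25·0.2381 + 0.35·0.6667 + 0.1·0.0952; P(author K) ≈ 0.1969, P(author J) ≈ 0.7717, P(author Q) ≈ 0.0315
After 'absent': normaliser = 0.25·0.1969 + 0.35·0.7717 + 0.1·0.0315; P(author K) ≈ 0.1526, P(author J) ≈ 0.8376, P(author Q) ≈ 0.0098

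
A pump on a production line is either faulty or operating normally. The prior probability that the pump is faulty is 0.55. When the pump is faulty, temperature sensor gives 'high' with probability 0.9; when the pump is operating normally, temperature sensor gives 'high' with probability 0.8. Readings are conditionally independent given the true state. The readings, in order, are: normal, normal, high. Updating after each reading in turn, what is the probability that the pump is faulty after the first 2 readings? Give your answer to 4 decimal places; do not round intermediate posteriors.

After 'normal': P(faulty) = 0.1·0.5500 / (0.1·0.5500 + 0.2·0.4500) ≈ 0.3793
After 'normal': P(faulty) = 0.1·0.3793 / (0.1·0.3793 + 0.2·0.6207) ≈ 0.2340

0.2340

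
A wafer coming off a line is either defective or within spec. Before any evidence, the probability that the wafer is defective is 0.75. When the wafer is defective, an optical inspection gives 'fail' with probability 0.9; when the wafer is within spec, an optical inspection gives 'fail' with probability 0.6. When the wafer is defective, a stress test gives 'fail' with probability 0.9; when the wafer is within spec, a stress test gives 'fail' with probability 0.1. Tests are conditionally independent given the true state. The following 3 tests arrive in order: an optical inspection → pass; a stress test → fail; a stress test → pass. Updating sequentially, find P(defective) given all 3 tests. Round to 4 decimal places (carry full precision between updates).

Each posterior becomes the prior for the next update.
After an optical inspection='pass': P(defective) = 0.1·0.7500 / (0.1·0.7500 + 0.4·0.2500) ≈ 0.4286
After a stress test='fail': P(defective) = 0.9·0.4286 / (0.9·0.4286 + 0.1·0.5714) ≈ 0.8710
After a stress test='pass': P(defective) = 0.1·0.8710 / (0.1·0.8710 + 0.9·0.1290) ≈ 0.4286

0.4286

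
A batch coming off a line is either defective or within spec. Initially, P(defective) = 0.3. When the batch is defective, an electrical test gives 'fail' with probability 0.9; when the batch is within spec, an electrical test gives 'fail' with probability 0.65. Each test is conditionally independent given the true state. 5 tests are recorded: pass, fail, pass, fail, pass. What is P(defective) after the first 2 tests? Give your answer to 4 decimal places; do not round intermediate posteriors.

Each posterior becomes the prior for the next update.
After 'pass': P(defective) = 0.1·0.3000 / (0.1·0.3000 + 0.35·0.7000) ≈ 0.1091
After 'fail': P(defective) = 0.9·0.1091 / (0.9·0.1091 + 0.65·0.8909) ≈ 0.1450

0.1450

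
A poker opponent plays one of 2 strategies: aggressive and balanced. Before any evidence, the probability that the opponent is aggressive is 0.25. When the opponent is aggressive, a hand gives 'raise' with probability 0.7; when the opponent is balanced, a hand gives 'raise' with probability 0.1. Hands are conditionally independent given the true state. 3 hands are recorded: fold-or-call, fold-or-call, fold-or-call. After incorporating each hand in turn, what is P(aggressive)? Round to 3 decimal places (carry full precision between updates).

0.012

Apply Bayes' rule sequentially, carrying P(aggressive) forward.
After 'fold-or-call': P(aggressive) = 0.3·0.2500 / (0.3·0.2500 + 0.9·0.7500) ≈ 0.1000
After 'fold-or-call': P(aggressive) = 0.3·0.1000 / (0.3·0.1000 + 0.9·0.9000) ≈ 0.0357
After 'fold-or-call': P(aggressive) = 0.3·0.0357 / (0.3·0.0357 + 0.9·0.9643) ≈ 0.0122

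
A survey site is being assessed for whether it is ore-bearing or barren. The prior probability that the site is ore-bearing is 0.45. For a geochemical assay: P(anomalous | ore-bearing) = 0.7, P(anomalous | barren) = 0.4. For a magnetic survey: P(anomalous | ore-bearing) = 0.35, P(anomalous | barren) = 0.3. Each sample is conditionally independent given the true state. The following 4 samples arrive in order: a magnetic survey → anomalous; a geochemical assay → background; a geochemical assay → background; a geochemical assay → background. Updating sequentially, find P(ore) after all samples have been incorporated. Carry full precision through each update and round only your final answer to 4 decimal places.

0.1066

After a magnetic survey='anomalous': P(ore) = 0.35·0.4500 / (0.35·0.4500 + 0.3·0.5500) ≈ 0.4884
After a geochemical assay='background': P(ore) = 0.3·0.4884 / (0.3·0.4884 + 0.6·0.5116) ≈ 0.3231
After a geochemical assay='background': P(ore) = 0.3·0.3231 / (0.3·0.3231 + 0.6·0.6769) ≈ 0.1927
After a geochemical assay='background': P(ore) = 0.3·0.1927 / (0.3·0.1927 + 0.6·0.8073) ≈ 0.1066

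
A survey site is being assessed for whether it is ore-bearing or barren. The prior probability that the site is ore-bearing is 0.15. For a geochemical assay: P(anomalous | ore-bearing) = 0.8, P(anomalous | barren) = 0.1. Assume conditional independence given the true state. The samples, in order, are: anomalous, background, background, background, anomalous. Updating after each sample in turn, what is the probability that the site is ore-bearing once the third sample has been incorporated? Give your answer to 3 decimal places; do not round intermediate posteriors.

After 'anomalous': P(ore) = 0.8·0.1500 / (0.8·0.1500 + 0.1·0.8500) ≈ 0.5854
After 'background': P(ore) = 0.2·0.5854 / (0.2·0.5854 + 0.9·0.4146) ≈ 0.2388
After 'background': P(ore) = 0.2·0.2388 / (0.2·0.2388 + 0.9·0.7612) ≈ 0.0652

0.065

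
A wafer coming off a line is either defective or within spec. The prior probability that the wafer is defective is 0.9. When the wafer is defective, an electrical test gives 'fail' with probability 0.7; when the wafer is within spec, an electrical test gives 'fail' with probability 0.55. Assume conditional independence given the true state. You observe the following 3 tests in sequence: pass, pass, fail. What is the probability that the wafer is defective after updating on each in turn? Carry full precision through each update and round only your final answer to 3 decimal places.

After 'pass': P(defective) = 0.3·0.9000 / (0.3·0.9000 + 0.45·0.1000) ≈ 0.8571
After 'pass': P(defective) = 0.3·0.8571 / (0.3·0.8571 + 0.45·0.1429) ≈ 0.8000
After 'fail': P(defective) = 0.7·0.8000 / (0.7·0.8000 + 0.55·0.2000) ≈ 0.8358

0.836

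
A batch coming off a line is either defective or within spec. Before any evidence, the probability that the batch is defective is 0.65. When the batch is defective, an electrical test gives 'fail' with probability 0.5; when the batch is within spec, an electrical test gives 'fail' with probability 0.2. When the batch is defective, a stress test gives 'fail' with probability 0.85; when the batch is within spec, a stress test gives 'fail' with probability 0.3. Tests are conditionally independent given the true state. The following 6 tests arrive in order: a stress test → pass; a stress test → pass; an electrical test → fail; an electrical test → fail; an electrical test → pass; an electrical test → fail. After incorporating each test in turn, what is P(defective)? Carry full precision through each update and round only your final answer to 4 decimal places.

After a stress test='pass': P(defective) = 0.15·0.6500 / (0.15·0.6500 + 0.7·0.3500) ≈ 0.2847
After a stress test='pass': P(defective) = 0.15·0.2847 / (0.15·0.2847 + 0.7·0.7153) ≈ 0.0786
After an electrical test='fail': P(defective) = 0.5·0.0786 / (0.5·0.0786 + 0.2·0.9214) ≈ 0.1757
After an electrical test='fail': P(defective) = 0.5·0.1757 / (0.5·0.1757 + 0.2·0.8243) ≈ 0.3477
After an electrical test='pass': P(defective) = 0.5·0.3477 / (0.5·0.3477 + 0.8·0.6523) ≈ 0.2499
After an electrical test='fail': P(defective) = 0.5·0.2499 / (0.5·0.2499 + 0.2·0.7501) ≈ 0.4544

0.4544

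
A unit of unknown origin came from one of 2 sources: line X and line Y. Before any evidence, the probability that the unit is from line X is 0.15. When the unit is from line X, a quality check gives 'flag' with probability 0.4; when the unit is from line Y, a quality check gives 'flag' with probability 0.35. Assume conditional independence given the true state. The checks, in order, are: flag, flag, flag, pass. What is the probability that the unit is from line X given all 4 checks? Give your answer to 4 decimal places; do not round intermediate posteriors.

After 'flag': P(line X) = 0.4·0.1500 / (0.4·0.1500 + 0.35·0.8500) ≈ 0.1678
After 'flag': P(line X) = 0.4·0.1678 / (0.4·0.1678 + 0.35·0.8322) ≈ 0.1873
After 'flag': P(line X) = 0.4·0.1873 / (0.4·0.1873 + 0.35·0.8127) ≈ 0.2085
After 'pass': P(line X) = 0.6·0.2085 / (0.6·0.2085 + 0.65·0.7915) ≈ 0.1956

0.1956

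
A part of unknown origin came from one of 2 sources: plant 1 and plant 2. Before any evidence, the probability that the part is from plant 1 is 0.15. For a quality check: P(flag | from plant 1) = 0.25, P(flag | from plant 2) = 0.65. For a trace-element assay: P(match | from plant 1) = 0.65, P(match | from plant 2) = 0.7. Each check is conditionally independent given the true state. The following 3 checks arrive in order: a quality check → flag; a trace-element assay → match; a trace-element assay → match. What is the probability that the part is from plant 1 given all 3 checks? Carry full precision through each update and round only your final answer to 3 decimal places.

0.055

After a quality check='flag': P(plant 1) = 0.25·0.1500 / (0.25·0.1500 + 0.65·0.8500) ≈ 0.0636
After a trace-element assay='match': P(plant 1) = 0.65·0.0636 / (0.65·0.0636 + 0.7·0.9364) ≈ 0.0593
After a trace-element assay='match': P(plant 1) = 0.65·0.0593 / (0.65·0.0593 + 0.7·0.9407) ≈ 0.0553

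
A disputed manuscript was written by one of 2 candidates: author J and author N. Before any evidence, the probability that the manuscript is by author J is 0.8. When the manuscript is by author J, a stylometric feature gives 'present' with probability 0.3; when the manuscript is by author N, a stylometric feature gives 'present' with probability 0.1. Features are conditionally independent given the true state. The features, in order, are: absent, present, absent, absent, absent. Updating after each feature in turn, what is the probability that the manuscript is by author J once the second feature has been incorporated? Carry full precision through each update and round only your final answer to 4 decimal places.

After 'absent': P(author J) = 0.7·0.8000 / (0.7·0.8000 + 0.9·0.2000) ≈ 0.7568
After 'present': P(author J) = 0.3·0.7568 / (0.3·0.7568 + 0.1·0.2432) ≈ 0.9032

0.9032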